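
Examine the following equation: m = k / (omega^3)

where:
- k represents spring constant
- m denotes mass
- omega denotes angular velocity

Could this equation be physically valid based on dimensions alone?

No

k (spring constant) has dimensions [M T^-2].
m (mass) has dimensions [M].
omega (angular velocity) has dimensions [T^-1].

Left side: [M]
Right side: [M T]

The two sides have different dimensions, so the equation is NOT dimensionally consistent.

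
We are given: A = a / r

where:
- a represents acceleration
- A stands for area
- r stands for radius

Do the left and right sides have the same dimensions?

No

a (acceleration) has dimensions [L T^-2].
A (area) has dimensions [L^2].
r (radius) has dimensions [L].

Left side: [L^2]
Right side: [T^-2]

The two sides have different dimensions, so the equation is NOT dimensionally consistent.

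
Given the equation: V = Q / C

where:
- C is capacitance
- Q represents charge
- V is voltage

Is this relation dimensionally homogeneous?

Yes

C (capacitance) has dimensions [I^2 L^-2 M^-1 T^4].
Q (charge) has dimensions [I T].
V (voltage) has dimensions [I^-1 L^2 M T^-3].

Left side: [I^-1 L^2 M T^-3]
Right side: [I^-1 L^2 M T^-3]

Both sides have the same dimensions, so the equation is dimensionally consistent.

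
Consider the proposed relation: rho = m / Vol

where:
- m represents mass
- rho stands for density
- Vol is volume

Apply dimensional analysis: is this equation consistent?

Yes

m (mass) has dimensions [M].
rho (density) has dimensions [L^-3 M].
Vol (volume) has dimensions [L^3].

Left side: [L^-3 M]
Right side: [L^-3 M]

Both sides have the same dimensions, so the equation is dimensionally consistent.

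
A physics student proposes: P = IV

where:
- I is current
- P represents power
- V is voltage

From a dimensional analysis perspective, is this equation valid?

Yes

I (current) has dimensions [I].
P (power) has dimensions [L^2 M T^-3].
V (voltage) has dimensions [I^-1 L^2 M T^-3].

Left side: [L^2 M T^-3]
Right side: [L^2 M T^-3]

Both sides have the same dimensions, so the equation is dimensionally consistent.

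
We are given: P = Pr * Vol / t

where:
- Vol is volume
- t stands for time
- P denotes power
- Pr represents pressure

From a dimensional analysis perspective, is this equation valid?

Yes

Vol (volume) has dimensions [L^3].
t (time) has dimensions [T].
P (power) has dimensions [L^2 M T^-3].
Pr (pressure) has dimensions [L^-1 M T^-2].

Left side: [L^2 M T^-3]
Right side: [L^2 M T^-3]

Both sides have the same dimensions, so the equation is dimensionally consistent.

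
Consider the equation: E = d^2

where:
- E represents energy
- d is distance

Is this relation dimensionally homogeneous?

No

E (energy) has dimensions [L^2 M T^-2].
d (distance) has dimensions [L].

Left side: [L^2 M T^-2]
Right side: [L^2]

The two sides have different dimensions, so the equation is NOT dimensionally consistent.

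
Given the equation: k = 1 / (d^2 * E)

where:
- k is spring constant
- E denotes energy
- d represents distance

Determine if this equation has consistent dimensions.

No

k (spring constant) has dimensions [M T^-2].
E (energy) has dimensions [L^2 M T^-2].
d (distance) has dimensions [L].

Left side: [M T^-2]
Right side: [L^-4 M^-1 T^2]

The two sides have different dimensions, so the equation is NOT dimensionally consistent.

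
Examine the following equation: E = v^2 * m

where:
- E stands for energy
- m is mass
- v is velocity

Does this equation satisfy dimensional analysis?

Yes

E (energy) has dimensions [L^2 M T^-2].
m (mass) has dimensions [M].
v (velocity) has dimensions [L T^-1].

Left side: [L^2 M T^-2]
Right side: [L^2 M T^-2]

Both sides have the same dimensions, so the equation is dimensionally consistent.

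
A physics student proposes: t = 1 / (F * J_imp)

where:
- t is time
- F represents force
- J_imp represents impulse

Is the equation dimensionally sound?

No

t (time) has dimensions [T].
F (force) has dimensions [L M T^-2].
J_imp (impulse) has dimensions [L M T^-1].

Left side: [T]
Right side: [L^-2 M^-2 T^3]

The two sides have different dimensions, so the equation is NOT dimensionally consistent.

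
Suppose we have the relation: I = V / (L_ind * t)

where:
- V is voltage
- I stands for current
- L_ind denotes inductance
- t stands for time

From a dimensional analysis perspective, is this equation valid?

No

V (voltage) has dimensions [I^-1 L^2 M T^-3].
I (current) has dimensions [I].
L_ind (inductance) has dimensions [I^-2 L^2 M T^-2].
t (time) has dimensions [T].

Left side: [I]
Right side: [I T^-2]

The two sides have different dimensions, so the equation is NOT dimensionally consistent.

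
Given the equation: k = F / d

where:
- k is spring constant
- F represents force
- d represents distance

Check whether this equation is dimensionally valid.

Yes

k (spring constant) has dimensions [M T^-2].
F (force) has dimensions [L M T^-2].
d (distance) has dimensions [L].

Left side: [M T^-2]
Right side: [M T^-2]

Both sides have the same dimensions, so the equation is dimensionally consistent.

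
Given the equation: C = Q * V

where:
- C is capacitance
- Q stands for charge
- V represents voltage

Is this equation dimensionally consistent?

No

C (capacitance) has dimensions [I^2 L^-2 M^-1 T^4].
Q (charge) has dimensions [I T].
V (voltage) has dimensions [I^-1 L^2 M T^-3].

Left side: [I^2 L^-2 M^-1 T^4]
Right side: [L^2 M T^-2]

The two sides have different dimensions, so the equation is NOT dimensionally consistent.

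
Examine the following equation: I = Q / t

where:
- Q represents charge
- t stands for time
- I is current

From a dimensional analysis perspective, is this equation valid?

Yes

Q (charge) has dimensions [I T].
t (time) has dimensions [T].
I (current) has dimensions [I].

Left side: [I]
Right side: [I]

Both sides have the same dimensions, so the equation is dimensionally consistent.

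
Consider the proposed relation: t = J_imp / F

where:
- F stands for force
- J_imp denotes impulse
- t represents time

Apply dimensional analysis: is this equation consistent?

Yes

F (force) has dimensions [L M T^-2].
J_imp (impulse) has dimensions [L M T^-1].
t (time) has dimensions [T].

Left side: [T]
Right side: [T]

Both sides have the same dimensions, so the equation is dimensionally consistent.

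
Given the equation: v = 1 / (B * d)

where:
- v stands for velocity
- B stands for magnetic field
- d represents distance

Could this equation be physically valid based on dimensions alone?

No

v (velocity) has dimensions [L T^-1].
B (magnetic field) has dimensions [I^-1 M T^-2].
d (distance) has dimensions [L].

Left side: [L T^-1]
Right side: [I L^-1 M^-1 T^2]

The two sides have different dimensions, so the equation is NOT dimensionally consistent.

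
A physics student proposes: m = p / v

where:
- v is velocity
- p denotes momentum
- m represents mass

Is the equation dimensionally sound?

Yes

v (velocity) has dimensions [L T^-1].
p (momentum) has dimensions [L M T^-1].
m (mass) has dimensions [M].

Left side: [M]
Right side: [M]

Both sides have the same dimensions, so the equation is dimensionally consistent.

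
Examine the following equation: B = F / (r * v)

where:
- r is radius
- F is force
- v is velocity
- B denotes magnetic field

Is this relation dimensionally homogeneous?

No

r (radius) has dimensions [L].
F (force) has dimensions [L M T^-2].
v (velocity) has dimensions [L T^-1].
B (magnetic field) has dimensions [I^-1 M T^-2].

Left side: [I^-1 M T^-2]
Right side: [L^-1 M T^-1]

The two sides have different dimensions, so the equation is NOT dimensionally consistent.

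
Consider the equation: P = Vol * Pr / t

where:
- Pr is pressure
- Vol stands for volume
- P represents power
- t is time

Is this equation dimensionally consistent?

Yes

Pr (pressure) has dimensions [L^-1 M T^-2].
Vol (volume) has dimensions [L^3].
P (power) has dimensions [L^2 M T^-3].
t (time) has dimensions [T].

Left side: [L^2 M T^-3]
Right side: [L^2 M T^-3]

Both sides have the same dimensions, so the equation is dimensionally consistent.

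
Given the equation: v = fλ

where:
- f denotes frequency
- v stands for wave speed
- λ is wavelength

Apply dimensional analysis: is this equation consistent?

Yes

f (frequency) has dimensions [T^-1].
v (wave speed) has dimensions [L T^-1].
λ (wavelength) has dimensions [L].

Left side: [L T^-1]
Right side: [L T^-1]

Both sides have the same dimensions, so the equation is dimensionally consistent.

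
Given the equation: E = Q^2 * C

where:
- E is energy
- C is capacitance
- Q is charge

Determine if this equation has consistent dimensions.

No

E (energy) has dimensions [L^2 M T^-2].
C (capacitance) has dimensions [I^2 L^-2 M^-1 T^4].
Q (charge) has dimensions [I T].

Left side: [L^2 M T^-2]
Right side: [I^4 L^-2 M^-1 T^6]

The two sides have different dimensions, so the equation is NOT dimensionally consistent.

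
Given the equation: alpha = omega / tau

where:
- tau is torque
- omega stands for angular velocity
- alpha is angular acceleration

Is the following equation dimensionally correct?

No

tau (torque) has dimensions [L^2 M T^-2].
omega (angular velocity) has dimensions [T^-1].
alpha (angular acceleration) has dimensions [T^-2].

Left side: [T^-2]
Right side: [L^-2 M^-1 T]

The two sides have different dimensions, so the equation is NOT dimensionally consistent.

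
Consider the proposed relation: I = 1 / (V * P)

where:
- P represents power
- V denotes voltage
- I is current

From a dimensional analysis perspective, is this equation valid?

No

P (power) has dimensions [L^2 M T^-3].
V (voltage) has dimensions [I^-1 L^2 M T^-3].
I (current) has dimensions [I].

Left side: [I]
Right side: [I L^-4 M^-2 T^6]

The two sides have different dimensions, so the equation is NOT dimensionally consistent.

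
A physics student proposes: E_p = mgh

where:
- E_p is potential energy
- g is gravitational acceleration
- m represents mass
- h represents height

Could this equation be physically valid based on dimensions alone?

Yes

E_p (potential energy) has dimensions [L^2 M T^-2].
g (gravitational acceleration) has dimensions [L T^-2].
m (mass) has dimensions [M].
h (height) has dimensions [L].

Left side: [L^2 M T^-2]
Right side: [L^2 M T^-2]

Both sides have the same dimensions, so the equation is dimensionally consistent.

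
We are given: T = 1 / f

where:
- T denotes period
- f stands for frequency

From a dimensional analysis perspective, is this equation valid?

Yes

T (period) has dimensions [T].
f (frequency) has dimensions [T^-1].

Left side: [T]
Right side: [T]

Both sides have the same dimensions, so the equation is dimensionally consistent.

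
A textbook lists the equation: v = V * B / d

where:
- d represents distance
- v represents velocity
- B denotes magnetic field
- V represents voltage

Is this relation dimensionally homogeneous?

No

d (distance) has dimensions [L].
v (velocity) has dimensions [L T^-1].
B (magnetic field) has dimensions [I^-1 M T^-2].
V (voltage) has dimensions [I^-1 L^2 M T^-3].

Left side: [L T^-1]
Right side: [I^-2 L M^2 T^-5]

The two sides have different dimensions, so the equation is NOT dimensionally consistent.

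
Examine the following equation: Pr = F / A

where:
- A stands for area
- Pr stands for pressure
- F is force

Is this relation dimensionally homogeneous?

Yes

A (area) has dimensions [L^2].
Pr (pressure) has dimensions [L^-1 M T^-2].
F (force) has dimensions [L M T^-2].

Left side: [L^-1 M T^-2]
Right side: [L^-1 M T^-2]

Both sides have the same dimensions, so the equation is dimensionally consistent.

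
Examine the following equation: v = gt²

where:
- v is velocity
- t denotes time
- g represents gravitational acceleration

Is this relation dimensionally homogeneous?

No

v (velocity) has dimensions [L T^-1].
t (time) has dimensions [T].
g (gravitational acceleration) has dimensions [L T^-2].

Left side: [L T^-1]
Right side: [L]

The two sides have different dimensions, so the equation is NOT dimensionally consistent.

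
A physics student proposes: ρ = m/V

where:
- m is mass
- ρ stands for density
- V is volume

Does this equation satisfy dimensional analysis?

Yes

m (mass) has dimensions [M].
ρ (density) has dimensions [L^-3 M].
V (volume) has dimensions [L^3].

Left side: [L^-3 M]
Right side: [L^-3 M]

Both sides have the same dimensions, so the equation is dimensionally consistent.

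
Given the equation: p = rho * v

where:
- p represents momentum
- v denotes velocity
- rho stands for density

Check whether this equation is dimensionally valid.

No

p (momentum) has dimensions [L M T^-1].
v (velocity) has dimensions [L T^-1].
rho (density) has dimensions [L^-3 M].

Left side: [L M T^-1]
Right side: [L^-2 M T^-1]

The two sides have different dimensions, so the equation is NOT dimensionally consistent.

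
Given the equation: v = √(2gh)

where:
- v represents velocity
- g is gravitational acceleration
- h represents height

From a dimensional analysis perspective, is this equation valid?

Yes

v (velocity) has dimensions [L T^-1].
g (gravitational acceleration) has dimensions [L T^-2].
h (height) has dimensions [L].

Left side: [L T^-1]
Right side: [L T^-1]

Both sides have the same dimensions, so the equation is dimensionally consistent.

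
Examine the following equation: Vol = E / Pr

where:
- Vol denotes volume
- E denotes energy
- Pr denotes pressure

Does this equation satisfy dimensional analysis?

Yes

Vol (volume) has dimensions [L^3].
E (energy) has dimensions [L^2 M T^-2].
Pr (pressure) has dimensions [L^-1 M T^-2].

Left side: [L^3]
Right side: [L^3]

Both sides have the same dimensions, so the equation is dimensionally consistent.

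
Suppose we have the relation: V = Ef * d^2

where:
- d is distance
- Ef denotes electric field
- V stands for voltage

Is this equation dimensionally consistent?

No

d (distance) has dimensions [L].
Ef (electric field) has dimensions [I^-1 L M T^-3].
V (voltage) has dimensions [I^-1 L^2 M T^-3].

Left side: [I^-1 L^2 M T^-3]
Right side: [I^-1 L^3 M T^-3]

The two sides have different dimensions, so the equation is NOT dimensionally consistent.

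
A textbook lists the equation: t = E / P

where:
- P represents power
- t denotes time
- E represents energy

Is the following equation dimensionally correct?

Yes

P (power) has dimensions [L^2 M T^-3].
t (time) has dimensions [T].
E (energy) has dimensions [L^2 M T^-2].

Left side: [T]
Right side: [T]

Both sides have the same dimensions, so the equation is dimensionally consistent.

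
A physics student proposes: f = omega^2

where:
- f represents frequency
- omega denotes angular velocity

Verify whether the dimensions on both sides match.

No

f (frequency) has dimensions [T^-1].
omega (angular velocity) has dimensions [T^-1].

Left side: [T^-1]
Right side: [T^-2]

The two sides have different dimensions, so the equation is NOT dimensionally consistent.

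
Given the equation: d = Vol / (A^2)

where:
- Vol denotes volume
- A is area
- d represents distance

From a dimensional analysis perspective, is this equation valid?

No

Vol (volume) has dimensions [L^3].
A (area) has dimensions [L^2].
d (distance) has dimensions [L].

Left side: [L]
Right side: [L^-1]

The two sides have different dimensions, so the equation is NOT dimensionally consistent.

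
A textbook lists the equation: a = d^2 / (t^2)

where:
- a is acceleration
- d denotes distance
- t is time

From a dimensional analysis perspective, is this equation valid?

No

a (acceleration) has dimensions [L T^-2].
d (distance) has dimensions [L].
t (time) has dimensions [T].

Left side: [L T^-2]
Right side: [L^2 T^-2]

The two sides have different dimensions, so the equation is NOT dimensionally consistent.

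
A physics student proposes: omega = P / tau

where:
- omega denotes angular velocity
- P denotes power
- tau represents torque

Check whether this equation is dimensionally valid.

Yes

omega (angular velocity) has dimensions [T^-1].
P (power) has dimensions [L^2 M T^-3].
tau (torque) has dimensions [L^2 M T^-2].

Left side: [T^-1]
Right side: [T^-1]

Both sides have the same dimensions, so the equation is dimensionally consistent.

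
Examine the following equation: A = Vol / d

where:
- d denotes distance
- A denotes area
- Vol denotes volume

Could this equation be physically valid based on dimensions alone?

Yes

d (distance) has dimensions [L].
A (area) has dimensions [L^2].
Vol (volume) has dimensions [L^3].

Left side: [L^2]
Right side: [L^2]

Both sides have the same dimensions, so the equation is dimensionally consistent.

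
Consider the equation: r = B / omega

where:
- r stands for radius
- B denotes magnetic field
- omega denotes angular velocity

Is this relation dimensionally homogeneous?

No

r (radius) has dimensions [L].
B (magnetic field) has dimensions [I^-1 M T^-2].
omega (angular velocity) has dimensions [T^-1].

Left side: [L]
Right side: [I^-1 M T^-1]

The two sides have different dimensions, so the equation is NOT dimensionally consistent.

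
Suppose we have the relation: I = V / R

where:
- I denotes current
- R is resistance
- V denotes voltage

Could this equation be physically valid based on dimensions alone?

Yes

I (current) has dimensions [I].
R (resistance) has dimensions [I^-2 L^2 M T^-3].
V (voltage) has dimensions [I^-1 L^2 M T^-3].

Left side: [I]
Right side: [I]

Both sides have the same dimensions, so the equation is dimensionally consistent.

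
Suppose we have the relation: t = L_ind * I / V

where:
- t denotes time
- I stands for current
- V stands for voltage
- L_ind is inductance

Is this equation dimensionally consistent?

Yes

t (time) has dimensions [T].
I (current) has dimensions [I].
V (voltage) has dimensions [I^-1 L^2 M T^-3].
L_ind (inductance) has dimensions [I^-2 L^2 M T^-2].

Left side: [T]
Right side: [T]

Both sides have the same dimensions, so the equation is dimensionally consistent.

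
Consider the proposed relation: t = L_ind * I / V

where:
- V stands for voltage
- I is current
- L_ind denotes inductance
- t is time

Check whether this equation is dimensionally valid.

Yes

V (voltage) has dimensions [I^-1 L^2 M T^-3].
I (current) has dimensions [I].
L_ind (inductance) has dimensions [I^-2 L^2 M T^-2].
t (time) has dimensions [T].

Left side: [T]
Right side: [T]

Both sides have the same dimensions, so the equation is dimensionally consistent.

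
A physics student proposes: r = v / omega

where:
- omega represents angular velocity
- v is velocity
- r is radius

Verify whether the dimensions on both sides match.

Yes

omega (angular velocity) has dimensions [T^-1].
v (velocity) has dimensions [L T^-1].
r (radius) has dimensions [L].

Left side: [L]
Right side: [L]

Both sides have the same dimensions, so the equation is dimensionally consistent.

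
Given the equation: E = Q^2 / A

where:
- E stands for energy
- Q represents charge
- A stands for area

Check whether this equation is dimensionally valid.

No

E (energy) has dimensions [L^2 M T^-2].
Q (charge) has dimensions [I T].
A (area) has dimensions [L^2].

Left side: [L^2 M T^-2]
Right side: [I^2 L^-2 T^2]

The two sides have different dimensions, so the equation is NOT dimensionally consistent.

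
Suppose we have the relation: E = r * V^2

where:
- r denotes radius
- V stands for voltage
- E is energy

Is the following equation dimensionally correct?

No

r (radius) has dimensions [L].
V (voltage) has dimensions [I^-1 L^2 M T^-3].
E (energy) has dimensions [L^2 M T^-2].

Left side: [L^2 M T^-2]
Right side: [I^-2 L^5 M^2 T^-6]

The two sides have different dimensions, so the equation is NOT dimensionally consistent.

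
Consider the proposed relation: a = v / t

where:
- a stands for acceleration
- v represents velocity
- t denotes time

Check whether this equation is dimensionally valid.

Yes

a (acceleration) has dimensions [L T^-2].
v (velocity) has dimensions [L T^-1].
t (time) has dimensions [T].

Left side: [L T^-2]
Right side: [L T^-2]

Both sides have the same dimensions, so the equation is dimensionally consistent.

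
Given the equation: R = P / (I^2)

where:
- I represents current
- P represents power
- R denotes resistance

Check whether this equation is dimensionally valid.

Yes

I (current) has dimensions [I].
P (power) has dimensions [L^2 M T^-3].
R (resistance) has dimensions [I^-2 L^2 M T^-3].

Left side: [I^-2 L^2 M T^-3]
Right side: [I^-2 L^2 M T^-3]

Both sides have the same dimensions, so the equation is dimensionally consistent.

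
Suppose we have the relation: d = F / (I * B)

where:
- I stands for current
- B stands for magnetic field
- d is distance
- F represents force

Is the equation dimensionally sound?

Yes

I (current) has dimensions [I].
B (magnetic field) has dimensions [I^-1 M T^-2].
d (distance) has dimensions [L].
F (force) has dimensions [L M T^-2].

Left side: [L]
Right side: [L]

Both sides have the same dimensions, so the equation is dimensionally consistent.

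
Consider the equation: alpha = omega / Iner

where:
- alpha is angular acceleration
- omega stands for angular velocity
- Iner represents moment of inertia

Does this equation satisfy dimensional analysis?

No

alpha (angular acceleration) has dimensions [T^-2].
omega (angular velocity) has dimensions [T^-1].
Iner (moment of inertia) has dimensions [L^2 M].

Left side: [T^-2]
Right side: [L^-2 M^-1 T^-1]

The two sides have different dimensions, so the equation is NOT dimensionally consistent.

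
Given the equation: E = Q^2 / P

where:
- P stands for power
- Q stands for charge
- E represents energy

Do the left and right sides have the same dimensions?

No

P (power) has dimensions [L^2 M T^-3].
Q (charge) has dimensions [I T].
E (energy) has dimensions [L^2 M T^-2].

Left side: [L^2 M T^-2]
Right side: [I^2 L^-2 M^-1 T^5]

The two sides have different dimensions, so the equation is NOT dimensionally consistent.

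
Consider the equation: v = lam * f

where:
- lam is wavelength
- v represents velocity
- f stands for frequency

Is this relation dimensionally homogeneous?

Yes

lam (wavelength) has dimensions [L].
v (velocity) has dimensions [L T^-1].
f (frequency) has dimensions [T^-1].

Left side: [L T^-1]
Right side: [L T^-1]

Both sides have the same dimensions, so the equation is dimensionally consistent.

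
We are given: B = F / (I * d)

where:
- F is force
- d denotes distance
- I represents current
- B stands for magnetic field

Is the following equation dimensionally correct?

Yes

F (force) has dimensions [L M T^-2].
d (distance) has dimensions [L].
I (current) has dimensions [I].
B (magnetic field) has dimensions [I^-1 M T^-2].

Left side: [I^-1 M T^-2]
Right side: [I^-1 M T^-2]

Both sides have the same dimensions, so the equation is dimensionally consistent.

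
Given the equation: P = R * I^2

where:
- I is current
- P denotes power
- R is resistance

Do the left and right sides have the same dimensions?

Yes

I (current) has dimensions [I].
P (power) has dimensions [L^2 M T^-3].
R (resistance) has dimensions [I^-2 L^2 M T^-3].

Left side: [L^2 M T^-3]
Right side: [L^2 M T^-3]

Both sides have the same dimensions, so the equation is dimensionally consistent.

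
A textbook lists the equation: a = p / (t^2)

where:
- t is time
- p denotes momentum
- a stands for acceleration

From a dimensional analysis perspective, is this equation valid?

No

t (time) has dimensions [T].
p (momentum) has dimensions [L M T^-1].
a (acceleration) has dimensions [L T^-2].

Left side: [L T^-2]
Right side: [L M T^-3]

The two sides have different dimensions, so the equation is NOT dimensionally consistent.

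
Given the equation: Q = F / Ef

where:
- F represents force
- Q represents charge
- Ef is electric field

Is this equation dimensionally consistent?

Yes

F (force) has dimensions [L M T^-2].
Q (charge) has dimensions [I T].
Ef (electric field) has dimensions [I^-1 L M T^-3].

Left side: [I T]
Right side: [I T]

Both sides have the same dimensions, so the equation is dimensionally consistent.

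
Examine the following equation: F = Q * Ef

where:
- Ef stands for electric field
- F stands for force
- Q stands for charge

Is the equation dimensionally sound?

Yes

Ef (electric field) has dimensions [I^-1 L M T^-3].
F (force) has dimensions [L M T^-2].
Q (charge) has dimensions [I T].

Left side: [L M T^-2]
Right side: [L M T^-2]

Both sides have the same dimensions, so the equation is dimensionally consistent.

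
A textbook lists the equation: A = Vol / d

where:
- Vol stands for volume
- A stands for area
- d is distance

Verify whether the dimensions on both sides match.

Yes

Vol (volume) has dimensions [L^3].
A (area) has dimensions [L^2].
d (distance) has dimensions [L].

Left side: [L^2]
Right side: [L^2]

Both sides have the same dimensions, so the equation is dimensionally consistent.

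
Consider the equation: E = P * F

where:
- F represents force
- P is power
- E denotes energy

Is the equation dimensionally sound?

No

F (force) has dimensions [L M T^-2].
P (power) has dimensions [L^2 M T^-3].
E (energy) has dimensions [L^2 M T^-2].

Left side: [L^2 M T^-2]
Right side: [L^3 M^2 T^-5]

The two sides have different dimensions, so the equation is NOT dimensionally consistent.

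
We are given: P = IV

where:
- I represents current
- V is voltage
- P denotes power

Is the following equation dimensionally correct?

Yes

I (current) has dimensions [I].
V (voltage) has dimensions [I^-1 L^2 M T^-3].
P (power) has dimensions [L^2 M T^-3].

Left side: [L^2 M T^-3]
Right side: [L^2 M T^-3]

Both sides have the same dimensions, so the equation is dimensionally consistent.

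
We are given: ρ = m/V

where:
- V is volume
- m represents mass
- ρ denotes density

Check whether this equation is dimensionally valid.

Yes

V (volume) has dimensions [L^3].
m (mass) has dimensions [M].
ρ (density) has dimensions [L^-3 M].

Left side: [L^-3 M]
Right side: [L^-3 M]

Both sides have the same dimensions, so the equation is dimensionally consistent.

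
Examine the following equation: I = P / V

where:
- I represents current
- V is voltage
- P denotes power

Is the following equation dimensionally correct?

Yes

I (current) has dimensions [I].
V (voltage) has dimensions [I^-1 L^2 M T^-3].
P (power) has dimensions [L^2 M T^-3].

Left side: [I]
Right side: [I]

Both sides have the same dimensions, so the equation is dimensionally consistent.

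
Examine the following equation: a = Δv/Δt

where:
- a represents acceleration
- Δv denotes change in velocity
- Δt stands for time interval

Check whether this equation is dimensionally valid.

Yes

a (acceleration) has dimensions [L T^-2].
Δv (change in velocity) has dimensions [L T^-1].
Δt (time interval) has dimensions [T].

Left side: [L T^-2]
Right side: [L T^-2]

Both sides have the same dimensions, so the equation is dimensionally consistent.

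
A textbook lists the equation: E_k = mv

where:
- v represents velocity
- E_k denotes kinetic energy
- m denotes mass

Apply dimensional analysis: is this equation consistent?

No

v (velocity) has dimensions [L T^-1].
E_k (kinetic energy) has dimensions [L^2 M T^-2].
m (mass) has dimensions [M].

Left side: [L^2 M T^-2]
Right side: [L M T^-1]

The two sides have different dimensions, so the equation is NOT dimensionally consistent.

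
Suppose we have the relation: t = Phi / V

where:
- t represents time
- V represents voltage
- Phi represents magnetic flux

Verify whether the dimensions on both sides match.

Yes

t (time) has dimensions [T].
V (voltage) has dimensions [I^-1 L^2 M T^-3].
Phi (magnetic flux) has dimensions [I^-1 L^2 M T^-2].

Left side: [T]
Right side: [T]

Both sides have the same dimensions, so the equation is dimensionally consistent.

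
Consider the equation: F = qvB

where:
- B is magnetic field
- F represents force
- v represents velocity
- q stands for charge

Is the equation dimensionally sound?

Yes

B (magnetic field) has dimensions [I^-1 M T^-2].
F (force) has dimensions [L M T^-2].
v (velocity) has dimensions [L T^-1].
q (charge) has dimensions [I T].

Left side: [L M T^-2]
Right side: [L M T^-2]

Both sides have the same dimensions, so the equation is dimensionally consistent.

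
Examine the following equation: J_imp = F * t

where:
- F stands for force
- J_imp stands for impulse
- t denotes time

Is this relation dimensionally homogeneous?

Yes

F (force) has dimensions [L M T^-2].
J_imp (impulse) has dimensions [L M T^-1].
t (time) has dimensions [T].

Left side: [L M T^-1]
Right side: [L M T^-1]

Both sides have the same dimensions, so the equation is dimensionally consistent.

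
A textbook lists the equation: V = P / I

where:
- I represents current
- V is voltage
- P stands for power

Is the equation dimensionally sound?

Yes

I (current) has dimensions [I].
V (voltage) has dimensions [I^-1 L^2 M T^-3].
P (power) has dimensions [L^2 M T^-3].

Left side: [I^-1 L^2 M T^-3]
Right side: [I^-1 L^2 M T^-3]

Both sides have the same dimensions, so the equation is dimensionally consistent.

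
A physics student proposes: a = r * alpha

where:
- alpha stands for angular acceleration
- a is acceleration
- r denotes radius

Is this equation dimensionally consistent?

Yes

alpha (angular acceleration) has dimensions [T^-2].
a (acceleration) has dimensions [L T^-2].
r (radius) has dimensions [L].

Left side: [L T^-2]
Right side: [L T^-2]

Both sides have the same dimensions, so the equation is dimensionally consistent.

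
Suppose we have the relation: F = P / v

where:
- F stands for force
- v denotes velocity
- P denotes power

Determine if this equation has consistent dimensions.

Yes

F (force) has dimensions [L M T^-2].
v (velocity) has dimensions [L T^-1].
P (power) has dimensions [L^2 M T^-3].

Left side: [L M T^-2]
Right side: [L M T^-2]

Both sides have the same dimensions, so the equation is dimensionally consistent.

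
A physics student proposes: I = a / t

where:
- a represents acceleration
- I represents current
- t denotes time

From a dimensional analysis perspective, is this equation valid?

No

a (acceleration) has dimensions [L T^-2].
I (current) has dimensions [I].
t (time) has dimensions [T].

Left side: [I]
Right side: [L T^-3]

The two sides have different dimensions, so the equation is NOT dimensionally consistent.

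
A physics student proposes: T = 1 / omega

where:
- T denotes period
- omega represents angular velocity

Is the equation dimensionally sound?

Yes

T (period) has dimensions [T].
omega (angular velocity) has dimensions [T^-1].

Left side: [T]
Right side: [T]

Both sides have the same dimensions, so the equation is dimensionally consistent.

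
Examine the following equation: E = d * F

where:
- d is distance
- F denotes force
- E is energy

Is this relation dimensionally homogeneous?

Yes

d (distance) has dimensions [L].
F (force) has dimensions [L M T^-2].
E (energy) has dimensions [L^2 M T^-2].

Left side: [L^2 M T^-2]
Right side: [L^2 M T^-2]

Both sides have the same dimensions, so the equation is dimensionally consistent.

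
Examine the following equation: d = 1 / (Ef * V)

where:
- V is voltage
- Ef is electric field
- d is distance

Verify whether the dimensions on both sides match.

No

V (voltage) has dimensions [I^-1 L^2 M T^-3].
Ef (electric field) has dimensions [I^-1 L M T^-3].
d (distance) has dimensions [L].

Left side: [L]
Right side: [I^2 L^-3 M^-2 T^6]

The two sides have different dimensions, so the equation is NOT dimensionally consistent.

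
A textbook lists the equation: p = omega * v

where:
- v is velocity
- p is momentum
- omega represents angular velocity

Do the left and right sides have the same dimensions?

No

v (velocity) has dimensions [L T^-1].
p (momentum) has dimensions [L M T^-1].
omega (angular velocity) has dimensions [T^-1].

Left side: [L M T^-1]
Right side: [L T^-2]

The two sides have different dimensions, so the equation is NOT dimensionally consistent.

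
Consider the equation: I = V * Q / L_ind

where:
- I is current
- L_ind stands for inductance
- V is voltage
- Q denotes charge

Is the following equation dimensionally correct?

No

I (current) has dimensions [I].
L_ind (inductance) has dimensions [I^-2 L^2 M T^-2].
V (voltage) has dimensions [I^-1 L^2 M T^-3].
Q (charge) has dimensions [I T].

Left side: [I]
Right side: [I^2]

The two sides have different dimensions, so the equation is NOT dimensionally consistent.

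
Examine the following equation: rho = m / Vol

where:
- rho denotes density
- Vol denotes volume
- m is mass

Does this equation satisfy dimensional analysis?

Yes

rho (density) has dimensions [L^-3 M].
Vol (volume) has dimensions [L^3].
m (mass) has dimensions [M].

Left side: [L^-3 M]
Right side: [L^-3 M]

Both sides have the same dimensions, so the equation is dimensionally consistent.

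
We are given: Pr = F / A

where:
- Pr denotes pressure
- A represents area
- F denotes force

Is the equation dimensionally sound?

Yes

Pr (pressure) has dimensions [L^-1 M T^-2].
A (area) has dimensions [L^2].
F (force) has dimensions [L M T^-2].

Left side: [L^-1 M T^-2]
Right side: [L^-1 M T^-2]

Both sides have the same dimensions, so the equation is dimensionally consistent.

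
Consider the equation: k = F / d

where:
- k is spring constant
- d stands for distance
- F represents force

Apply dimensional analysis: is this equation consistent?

Yes

k (spring constant) has dimensions [M T^-2].
d (distance) has dimensions [L].
F (force) has dimensions [L M T^-2].

Left side: [M T^-2]
Right side: [M T^-2]

Both sides have the same dimensions, so the equation is dimensionally consistent.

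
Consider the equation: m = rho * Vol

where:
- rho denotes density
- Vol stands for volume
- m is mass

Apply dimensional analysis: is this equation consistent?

Yes

rho (density) has dimensions [L^-3 M].
Vol (volume) has dimensions [L^3].
m (mass) has dimensions [M].

Left side: [M]
Right side: [M]

Both sides have the same dimensions, so the equation is dimensionally consistent.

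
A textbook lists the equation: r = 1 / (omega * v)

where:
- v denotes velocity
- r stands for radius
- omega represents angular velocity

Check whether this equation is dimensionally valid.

No

v (velocity) has dimensions [L T^-1].
r (radius) has dimensions [L].
omega (angular velocity) has dimensions [T^-1].

Left side: [L]
Right side: [L^-1 T^2]

The two sides have different dimensions, so the equation is NOT dimensionally consistent.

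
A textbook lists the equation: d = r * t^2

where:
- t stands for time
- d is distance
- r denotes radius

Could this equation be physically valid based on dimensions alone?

No

t (time) has dimensions [T].
d (distance) has dimensions [L].
r (radius) has dimensions [L].

Left side: [L]
Right side: [L T^2]

The two sides have different dimensions, so the equation is NOT dimensionally consistent.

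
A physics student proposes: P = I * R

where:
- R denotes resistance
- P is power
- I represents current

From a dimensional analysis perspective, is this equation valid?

No

R (resistance) has dimensions [I^-2 L^2 M T^-3].
P (power) has dimensions [L^2 M T^-3].
I (current) has dimensions [I].

Left side: [L^2 M T^-3]
Right side: [I^-1 L^2 M T^-3]

The two sides have different dimensions, so the equation is NOT dimensionally consistent.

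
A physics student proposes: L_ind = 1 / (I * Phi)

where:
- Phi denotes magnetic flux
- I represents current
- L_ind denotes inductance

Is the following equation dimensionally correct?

No

Phi (magnetic flux) has dimensions [I^-1 L^2 M T^-2].
I (current) has dimensions [I].
L_ind (inductance) has dimensions [I^-2 L^2 M T^-2].

Left side: [I^-2 L^2 M T^-2]
Right side: [L^-2 M^-1 T^2]

The two sides have different dimensions, so the equation is NOT dimensionally consistent.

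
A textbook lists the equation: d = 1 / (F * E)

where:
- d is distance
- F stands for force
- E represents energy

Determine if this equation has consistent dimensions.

No

d (distance) has dimensions [L].
F (force) has dimensions [L M T^-2].
E (energy) has dimensions [L^2 M T^-2].

Left side: [L]
Right side: [L^-3 M^-2 T^4]

The two sides have different dimensions, so the equation is NOT dimensionally consistent.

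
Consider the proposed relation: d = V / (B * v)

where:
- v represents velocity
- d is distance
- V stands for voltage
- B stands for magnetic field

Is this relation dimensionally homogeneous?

Yes

v (velocity) has dimensions [L T^-1].
d (distance) has dimensions [L].
V (voltage) has dimensions [I^-1 L^2 M T^-3].
B (magnetic field) has dimensions [I^-1 M T^-2].

Left side: [L]
Right side: [L]

Both sides have the same dimensions, so the equation is dimensionally consistent.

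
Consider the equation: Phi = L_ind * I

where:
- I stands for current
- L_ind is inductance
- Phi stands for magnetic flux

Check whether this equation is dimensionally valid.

Yes

I (current) has dimensions [I].
L_ind (inductance) has dimensions [I^-2 L^2 M T^-2].
Phi (magnetic flux) has dimensions [I^-1 L^2 M T^-2].

Left side: [I^-1 L^2 M T^-2]
Right side: [I^-1 L^2 M T^-2]

Both sides have the same dimensions, so the equation is dimensionally consistent.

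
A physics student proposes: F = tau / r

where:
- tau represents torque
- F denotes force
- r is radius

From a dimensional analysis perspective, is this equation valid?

Yes

tau (torque) has dimensions [L^2 M T^-2].
F (force) has dimensions [L M T^-2].
r (radius) has dimensions [L].

Left side: [L M T^-2]
Right side: [L M T^-2]

Both sides have the same dimensions, so the equation is dimensionally consistent.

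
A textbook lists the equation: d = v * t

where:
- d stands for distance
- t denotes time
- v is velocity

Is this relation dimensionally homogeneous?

Yes

d (distance) has dimensions [L].
t (time) has dimensions [T].
v (velocity) has dimensions [L T^-1].

Left side: [L]
Right side: [L]

Both sides have the same dimensions, so the equation is dimensionally consistent.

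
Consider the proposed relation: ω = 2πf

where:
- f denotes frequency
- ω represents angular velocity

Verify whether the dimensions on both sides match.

Yes

f (frequency) has dimensions [T^-1].
ω (angular velocity) has dimensions [T^-1].

Left side: [T^-1]
Right side: [T^-1]

Both sides have the same dimensions, so the equation is dimensionally consistent.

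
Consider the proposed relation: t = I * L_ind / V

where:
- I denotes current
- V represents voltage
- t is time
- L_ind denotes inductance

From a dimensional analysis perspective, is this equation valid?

Yes

I (current) has dimensions [I].
V (voltage) has dimensions [I^-1 L^2 M T^-3].
t (time) has dimensions [T].
L_ind (inductance) has dimensions [I^-2 L^2 M T^-2].

Left side: [T]
Right side: [T]

Both sides have the same dimensions, so the equation is dimensionally consistent.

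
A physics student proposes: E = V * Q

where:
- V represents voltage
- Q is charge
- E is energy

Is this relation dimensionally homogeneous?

Yes

V (voltage) has dimensions [I^-1 L^2 M T^-3].
Q (charge) has dimensions [I T].
E (energy) has dimensions [L^2 M T^-2].

Left side: [L^2 M T^-2]
Right side: [L^2 M T^-2]

Both sides have the same dimensions, so the equation is dimensionally consistent.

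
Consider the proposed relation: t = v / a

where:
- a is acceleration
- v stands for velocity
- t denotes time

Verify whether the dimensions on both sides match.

Yes

a (acceleration) has dimensions [L T^-2].
v (velocity) has dimensions [L T^-1].
t (time) has dimensions [T].

Left side: [T]
Right side: [T]

Both sides have the same dimensions, so the equation is dimensionally consistent.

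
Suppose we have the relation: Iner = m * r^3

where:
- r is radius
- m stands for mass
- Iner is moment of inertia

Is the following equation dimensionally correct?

No

r (radius) has dimensions [L].
m (mass) has dimensions [M].
Iner (moment of inertia) has dimensions [L^2 M].

Left side: [L^2 M]
Right side: [L^3 M]

The two sides have different dimensions, so the equation is NOT dimensionally consistent.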